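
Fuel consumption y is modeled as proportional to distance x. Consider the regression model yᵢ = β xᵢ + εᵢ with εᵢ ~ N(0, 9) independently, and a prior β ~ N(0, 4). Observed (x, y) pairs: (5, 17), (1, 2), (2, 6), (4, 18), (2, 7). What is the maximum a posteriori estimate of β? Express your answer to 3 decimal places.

β̂_MAP = 3.541

log p(β | y) = −Σ(yᵢ − βxᵢ)²/(2·9) − β²/(2·4) + const.
Setting the derivative to zero: Σxᵢ(yᵢ − βxᵢ)/9 − β/4 = 0, so β = Σxᵢyᵢ / (Σxᵢ² + σ²/τ²).
Σxᵢyᵢ = 5·17 + 1·2 + 2·6 + 4·18 + 2·7 = 185; Σxᵢ² = 50; σ²/τ² = 2.25.
β̂_MAP = 185 / (50 + 2.25) = 185/52.25 ≈ 3.541.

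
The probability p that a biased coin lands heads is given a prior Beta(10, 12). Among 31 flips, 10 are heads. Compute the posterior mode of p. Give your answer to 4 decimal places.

Prior: Beta(10, 12).
Data: 10 successes in 31 trials. The binomial likelihood contributes p^10(1−p)^21, so the posterior is Beta(10+10, 12+21) = Beta(20, 33).
For Beta(a, b) with a, b > 1 the mode is (a−1)/(a+b−2) = 19/51 ≈ 0.3725.

p̂_MAP = 0.3725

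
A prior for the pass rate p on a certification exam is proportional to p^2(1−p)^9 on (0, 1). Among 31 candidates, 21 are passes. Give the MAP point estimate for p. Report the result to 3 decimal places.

The prior density ∝ p^2(1−p)^9 is the kernel of Beta(3, 10).
Data: 21 successes in 31 trials. The binomial likelihood contributes p^21(1−p)^10, so the posterior is Beta(3+21, 10+10) = Beta(24, 20).
For Beta(a, b) with a, b > 1 the mode is (a−1)/(a+b−2) = 23/42 ≈ 0.548.

p̂_MAP = 0.548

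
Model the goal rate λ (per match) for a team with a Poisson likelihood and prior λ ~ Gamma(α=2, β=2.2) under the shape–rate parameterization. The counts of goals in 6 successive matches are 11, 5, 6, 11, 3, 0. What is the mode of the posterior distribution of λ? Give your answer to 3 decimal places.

Σxᵢ = 11+5+6+11+3+0 = 36, with n = 6.
Posterior ∝ λe^(−2.2λ) · λ^36e^(−6λ) = λ^37e^(−8.2λ), i.e. Gamma(shape=38, rate=8.2).
The mode of a Gamma(a, b) with a ≥ 1 (shape–rate) is (a−1)/b = 37/8.2 ≈ 4.512.

λ̂_MAP = 4.512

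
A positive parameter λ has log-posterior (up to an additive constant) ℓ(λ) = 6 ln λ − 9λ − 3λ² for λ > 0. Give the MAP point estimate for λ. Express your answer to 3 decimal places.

λ̂_MAP = 0.500

ℓ'(λ) = 6/λ − 9 − 6λ. Setting this to zero and multiplying by λ: 6λ² + 9λ − 6 = 0.
λ = (−9 + √(9² + 4·6·6)) / (2·6) = (−9 + √225) / 12 = (−9 + 15)/12 = 1/2.
ℓ''(λ) = −6/λ² − 6 < 0, confirming a maximum.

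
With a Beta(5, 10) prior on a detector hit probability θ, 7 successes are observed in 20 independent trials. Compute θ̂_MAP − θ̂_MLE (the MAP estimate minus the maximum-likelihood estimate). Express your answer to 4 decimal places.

MAP − MLE = -0.0167

Posterior is Beta(12, 23); MAP = (12−1)/(35−2) = 11/33 ≈ 0.33333.
MLE ignores the prior: θ̂_MLE = k/n = 7/20 ≈ 0.35000.
Difference = 11/33 − 7/20 = -1/60 ≈ -0.0167.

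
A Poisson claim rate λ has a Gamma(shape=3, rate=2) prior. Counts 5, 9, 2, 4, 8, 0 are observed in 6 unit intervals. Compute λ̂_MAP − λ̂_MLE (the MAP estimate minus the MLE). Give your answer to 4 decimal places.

MAP − MLE = -0.9167

Σxᵢ = 28. Posterior is Gamma(31, 8); MAP = (31−1)/8 = 30/8 ≈ 3.75000.
MLE = x̄ = 28/6 ≈ 4.66667.
Difference = 30/8 − 28/6 = -11/12 ≈ -0.9167.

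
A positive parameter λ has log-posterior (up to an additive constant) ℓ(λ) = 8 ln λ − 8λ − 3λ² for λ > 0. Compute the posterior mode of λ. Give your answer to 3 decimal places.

λ̂_MAP = 0.667

ℓ'(λ) = 8/λ − 8 − 6λ. Setting this to zero and multiplying by λ: 6λ² + 8λ − 8 = 0.
λ = (−8 + √(8² + 4·6·8)) / (2·6) = (−8 + √256) / 12 = (−8 + 16)/12 = 2/3.
ℓ''(λ) = −8/λ² − 6 < 0, confirming a maximum.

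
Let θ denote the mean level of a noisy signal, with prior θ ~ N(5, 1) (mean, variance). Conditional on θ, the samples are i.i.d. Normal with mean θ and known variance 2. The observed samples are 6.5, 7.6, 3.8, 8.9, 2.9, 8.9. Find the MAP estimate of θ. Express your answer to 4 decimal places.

n = 6; x̄ = (6.5 + 7.6 + 3.8 + 8.9 + 2.9 + 8.9)/6 = 38.6/6 = 193/30 ≈ 6.4333.
For a Normal prior and Normal likelihood with known variance, the posterior is Normal; its mode equals its mean, the precision-weighted average.
Prior precision 1/σ₀² = 1/1 = 1; data precision n/σ² = 6/2 = 3.
θ̂ = (1·5 + 3·(193/30)) / (1 + 3) = 24.3/4 = 6.0750.

θ̂_MAP = 6.0750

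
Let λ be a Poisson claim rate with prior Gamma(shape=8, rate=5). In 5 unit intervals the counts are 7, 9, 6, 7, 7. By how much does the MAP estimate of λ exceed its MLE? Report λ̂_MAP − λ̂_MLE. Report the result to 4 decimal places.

MAP − MLE = -2.9000

Σxᵢ = 36. Posterior is Gamma(44, 10); MAP = (44−1)/10 = 43/10 ≈ 4.30000.
MLE = x̄ = 36/5 ≈ 7.20000.
Difference = 43/10 − 36/5 = -29/10 ≈ -2.9000.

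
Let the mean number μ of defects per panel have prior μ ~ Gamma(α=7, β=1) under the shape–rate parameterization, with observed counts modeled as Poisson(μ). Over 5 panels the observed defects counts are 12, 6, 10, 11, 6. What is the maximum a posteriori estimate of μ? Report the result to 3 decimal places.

Σxᵢ = 12+6+10+11+6 = 45, with n = 5.
Posterior ∝ μ^6e^(−1μ) · μ^45e^(−5μ) = μ^51e^(−6μ), i.e. Gamma(shape=52, rate=6).
The mode of a Gamma(a, b) with a ≥ 1 (shape–rate) is (a−1)/b = 51/6 ≈ 8.500.

μ̂_MAP = 8.500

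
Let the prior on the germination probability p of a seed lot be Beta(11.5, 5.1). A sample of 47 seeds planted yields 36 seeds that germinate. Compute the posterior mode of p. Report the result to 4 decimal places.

p̂_MAP = 0.7549

Prior: Beta(11.5, 5.1).
Data: 36 successes in 47 trials. The binomial likelihood contributes p^36(1−p)^11, so the posterior is Beta(11.5+36, 5.1+11) = Beta(47.5, 16.1).
For Beta(a, b) with a, b > 1 the mode is (a−1)/(a+b−2) = 46.5/61.6 ≈ 0.7549.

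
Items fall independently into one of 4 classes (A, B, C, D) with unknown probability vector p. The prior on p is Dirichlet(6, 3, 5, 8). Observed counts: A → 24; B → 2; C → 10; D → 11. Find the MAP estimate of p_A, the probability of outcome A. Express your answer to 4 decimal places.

MAP estimate of p_A = 0.4462

The posterior is Dirichlet(αᵢ + nᵢ) = Dirichlet(30, 5, 15, 19).
For a Dirichlet(a₁,…,a_K) with all aᵢ > 1, the mode has j-th component (aⱼ − 1)/(Σaᵢ − K).
Here Σaᵢ = 69 and K = 4, so p_A = (30 − 1)/(69 − 4) = 29/65 ≈ 0.4462.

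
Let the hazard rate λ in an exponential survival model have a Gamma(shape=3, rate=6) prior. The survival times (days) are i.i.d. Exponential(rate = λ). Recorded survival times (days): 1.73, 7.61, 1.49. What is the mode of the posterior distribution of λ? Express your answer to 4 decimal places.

λ̂_MAP = 0.2971

The Exponential(rate=λ) likelihood is ∝ λ^n e^(−λΣtᵢ). Here n = 3 and Σtᵢ = 1.73 + 7.61 + 1.49 = 10.83.
Posterior ∝ λ^2e^(−6λ) · λ^3e^(−10.83λ) = λ^5e^(−16.83λ), i.e. Gamma(6, 16.83).
Mode = (a−1)/b = 5/16.83 ≈ 0.2971.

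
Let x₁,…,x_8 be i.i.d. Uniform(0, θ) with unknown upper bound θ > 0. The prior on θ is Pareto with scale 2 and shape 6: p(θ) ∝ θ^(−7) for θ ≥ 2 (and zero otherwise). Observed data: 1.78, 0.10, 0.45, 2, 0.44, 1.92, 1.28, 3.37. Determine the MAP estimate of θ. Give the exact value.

θ̂_MAP = 3.37

The Uniform(0, θ) likelihood is θ^(−n) for θ ≥ max(xᵢ), zero otherwise. Here max(xᵢ) = 3.37.
Posterior ∝ θ^(−7) · θ^(−8) = θ^(−15) on θ ≥ max(2, 3.37) = 3.37.
This density is strictly decreasing in θ, so the posterior mode lies at the lower boundary of the support.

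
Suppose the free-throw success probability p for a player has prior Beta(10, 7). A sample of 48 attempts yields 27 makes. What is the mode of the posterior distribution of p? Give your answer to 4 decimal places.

Prior: Beta(10, 7).
Data: 27 successes in 48 trials. The binomial likelihood contributes p^27(1−p)^21, so the posterior is Beta(10+27, 7+21) = Beta(37, 28).
For Beta(a, b) with a, b > 1 the mode is (a−1)/(a+b−2) = 36/63 ≈ 0.5714.

p̂_MAP = 0.5714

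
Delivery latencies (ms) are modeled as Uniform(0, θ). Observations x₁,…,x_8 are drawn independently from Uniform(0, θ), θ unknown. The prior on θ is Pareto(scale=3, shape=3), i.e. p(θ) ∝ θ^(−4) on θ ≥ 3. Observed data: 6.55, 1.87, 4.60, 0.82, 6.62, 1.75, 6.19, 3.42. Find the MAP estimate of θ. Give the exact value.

θ̂_MAP = 6.62

The Uniform(0, θ) likelihood is θ^(−n) for θ ≥ max(xᵢ), zero otherwise. Here max(xᵢ) = 6.62.
Posterior ∝ θ^(−4) · θ^(−8) = θ^(−12) on θ ≥ max(3, 6.62) = 6.62.
This density is strictly decreasing in θ, so the posterior mode lies at the lower boundary of the support.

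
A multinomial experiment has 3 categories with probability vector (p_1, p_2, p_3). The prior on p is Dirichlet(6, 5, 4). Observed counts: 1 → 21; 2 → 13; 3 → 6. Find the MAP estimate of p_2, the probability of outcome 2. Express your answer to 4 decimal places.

The posterior is Dirichlet(αᵢ + nᵢ) = Dirichlet(27, 18, 10).
For a Dirichlet(a₁,…,a_K) with all aᵢ > 1, the mode has j-th component (aⱼ − 1)/(Σaᵢ − K).
Here Σaᵢ = 55 and K = 3, so p_2 = (18 − 1)/(55 − 3) = 17/52 ≈ 0.3269.

MAP estimate: 0.3269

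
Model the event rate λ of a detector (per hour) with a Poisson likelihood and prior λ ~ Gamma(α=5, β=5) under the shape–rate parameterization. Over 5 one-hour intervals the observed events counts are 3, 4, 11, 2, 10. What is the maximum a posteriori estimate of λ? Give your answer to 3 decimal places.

Σxᵢ = 3+4+11+2+10 = 30, with n = 5.
Posterior ∝ λ^4e^(−5λ) · λ^30e^(−5λ) = λ^34e^(−10λ), i.e. Gamma(shape=35, rate=10).
The mode of a Gamma(a, b) with a ≥ 1 (shape–rate) is (a−1)/b = 34/10 ≈ 3.400.

λ̂_MAP = 3.400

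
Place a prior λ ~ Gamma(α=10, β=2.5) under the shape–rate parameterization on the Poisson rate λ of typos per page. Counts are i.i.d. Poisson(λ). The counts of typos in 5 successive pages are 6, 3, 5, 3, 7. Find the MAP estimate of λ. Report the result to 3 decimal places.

λ̂_MAP = 4.400

Σxᵢ = 6+3+5+3+7 = 24, with n = 5.
Posterior ∝ λ^9e^(−2.5λ) · λ^24e^(−5λ) = λ^33e^(−7.5λ), i.e. Gamma(shape=34, rate=7.5).
The mode of a Gamma(a, b) with a ≥ 1 (shape–rate) is (a−1)/b = 33/7.5 ≈ 4.400.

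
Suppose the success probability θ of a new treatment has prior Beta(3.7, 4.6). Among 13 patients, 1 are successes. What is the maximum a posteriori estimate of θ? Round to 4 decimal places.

θ̂_MAP = 0.1917

Prior: Beta(3.7, 4.6).
Data: 1 success in 13 trials. The binomial likelihood contributes θ(1−θ)^12, so the posterior is Beta(3.7+1, 4.6+12) = Beta(4.7, 16.6).
For Beta(a, b) with a, b > 1 the mode is (a−1)/(a+b−2) = 3.7/19.3 ≈ 0.1917.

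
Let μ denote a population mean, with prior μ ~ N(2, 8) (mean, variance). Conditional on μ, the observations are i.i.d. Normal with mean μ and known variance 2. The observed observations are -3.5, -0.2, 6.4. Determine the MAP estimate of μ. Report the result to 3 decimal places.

n = 3; x̄ = ((-3.5) + (-0.2) + 6.4)/3 = 2.7/3 = 0.9.
For a Normal prior and Normal likelihood with known variance, the posterior is Normal; its mode equals its mean, the precision-weighted average.
Prior precision 1/σ₀² = 1/8 = 0.125; data precision n/σ² = 3/2 = 1.5.
μ̂ = (0.125·2 + 1.5·0.9) / (0.125 + 1.5) = 1.6/1.625 = 64/65 ≈ 0.985.

μ̂_MAP = 0.985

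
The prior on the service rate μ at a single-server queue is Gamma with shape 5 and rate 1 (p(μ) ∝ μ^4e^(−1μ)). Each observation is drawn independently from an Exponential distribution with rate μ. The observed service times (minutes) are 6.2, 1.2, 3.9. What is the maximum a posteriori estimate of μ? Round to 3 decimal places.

μ̂_MAP = 0.569

The Exponential(rate=μ) likelihood is ∝ μ^n e^(−μΣtᵢ). Here n = 3 and Σtᵢ = 6.2 + 1.2 + 3.9 = 11.3.
Posterior ∝ μ^4e^(−1μ) · μ^3e^(−11.3μ) = μ^7e^(−12.3μ), i.e. Gamma(8, 12.3).
Mode = (a−1)/b = 7/12.3 ≈ 0.569.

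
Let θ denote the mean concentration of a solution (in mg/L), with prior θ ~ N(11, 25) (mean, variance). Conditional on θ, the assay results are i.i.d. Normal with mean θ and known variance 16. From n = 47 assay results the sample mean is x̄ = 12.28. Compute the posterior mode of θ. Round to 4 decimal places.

θ̂_MAP = 12.2628

n = 47, x̄ = 12.28.
For a Normal prior and Normal likelihood with known variance, the posterior is Normal; its mode equals its mean, the precision-weighted average.
Prior precision 1/σ₀² = 1/25 = 0.04; data precision n/σ² = 47/16 = 2.9375.
θ̂ = (0.04·11 + 2.9375·12.28) / (0.04 + 2.9375) = 36.5125/2.9775 = 14605/1191 ≈ 12.2628.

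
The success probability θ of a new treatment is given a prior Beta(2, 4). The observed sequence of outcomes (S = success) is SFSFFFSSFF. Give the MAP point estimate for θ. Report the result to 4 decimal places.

Prior: Beta(2, 4).
Data: 4 successes in 10 trials (from the sequence). The binomial likelihood contributes θ^4(1−θ)^6, so the posterior is Beta(2+4, 4+6) = Beta(6, 10).
For Beta(a, b) with a, b > 1 the mode is (a−1)/(a+b−2) = 5/14 ≈ 0.3571.

θ̂_MAP = 0.3571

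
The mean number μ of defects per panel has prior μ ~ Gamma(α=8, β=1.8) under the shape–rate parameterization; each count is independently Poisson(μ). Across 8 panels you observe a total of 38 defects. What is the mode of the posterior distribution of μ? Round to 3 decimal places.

μ̂_MAP = 4.592

Σxᵢ = 38, n = 8.
Posterior ∝ μ^7e^(−1.8μ) · μ^38e^(−8μ) = μ^45e^(−9.8μ), i.e. Gamma(shape=46, rate=9.8).
The mode of a Gamma(a, b) with a ≥ 1 (shape–rate) is (a−1)/b = 45/9.8 ≈ 4.592.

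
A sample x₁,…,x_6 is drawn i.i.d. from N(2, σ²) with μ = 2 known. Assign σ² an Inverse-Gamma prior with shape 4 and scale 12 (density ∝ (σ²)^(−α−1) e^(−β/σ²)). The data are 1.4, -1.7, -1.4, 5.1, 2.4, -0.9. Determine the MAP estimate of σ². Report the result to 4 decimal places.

σ̂²_MAP = 4.2369

Sum of squared deviations about the known mean: SS = (1.4−2)² + (-1.7−2)² + (-1.4−2)² + (5.1−2)² + (2.4−2)² + (-0.9−2)² = 43.79.
The Normal likelihood contributes (σ²)^(−n/2) exp(−SS/(2σ²)), so the posterior is Inverse-Gamma(α + n/2, β + SS/2) = Inverse-Gamma(7, 33.895).
The mode of Inverse-Gamma(a, b) is b/(a+1) = 33.895/8 ≈ 4.2369.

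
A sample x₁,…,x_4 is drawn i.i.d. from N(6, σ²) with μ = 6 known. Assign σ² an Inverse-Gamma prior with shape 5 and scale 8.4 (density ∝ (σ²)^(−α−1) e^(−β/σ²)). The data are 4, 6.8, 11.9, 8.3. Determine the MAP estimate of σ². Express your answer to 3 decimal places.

Sum of squared deviations about the known mean: SS = (4−6)² + (6.8−6)² + (11.9−6)² + (8.3−6)² = 44.74.
The Normal likelihood contributes (σ²)^(−n/2) exp(−SS/(2σ²)), so the posterior is Inverse-Gamma(α + n/2, β + SS/2) = Inverse-Gamma(7, 30.77).
The mode of Inverse-Gamma(a, b) is b/(a+1) = 30.77/8 ≈ 3.846.

σ̂²_MAP = 3.846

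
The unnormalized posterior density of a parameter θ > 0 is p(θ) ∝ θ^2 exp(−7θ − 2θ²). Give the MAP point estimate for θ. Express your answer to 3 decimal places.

θ̂_MAP = 0.250

ℓ'(θ) = 2/θ − 7 − 4θ. Setting this to zero and multiplying by θ: 4θ² + 7θ − 2 = 0.
θ = (−7 + √(7² + 4·4·2)) / (2·4) = (−7 + √81) / 8 = (−7 + 9)/8 = 1/4.
ℓ''(θ) = −2/θ² − 4 < 0, confirming a maximum.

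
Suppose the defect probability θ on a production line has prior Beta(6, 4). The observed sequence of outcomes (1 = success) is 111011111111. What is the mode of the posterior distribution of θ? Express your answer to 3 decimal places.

Prior: Beta(6, 4).
Data: 11 successes in 12 trials (from the sequence). The binomial likelihood contributes θ^11(1−θ)^1, so the posterior is Beta(6+11, 4+1) = Beta(17, 5).
For Beta(a, b) with a, b > 1 the mode is (a−1)/(a+b−2) = 16/20 ≈ 0.800.

θ̂_MAP = 0.800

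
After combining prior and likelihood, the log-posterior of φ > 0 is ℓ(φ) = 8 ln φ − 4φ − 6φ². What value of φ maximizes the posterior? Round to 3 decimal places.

φ̂_MAP = 0.667

ℓ'(φ) = 8/φ − 4 − 12φ. Setting this to zero and multiplying by φ: 12φ² + 4φ − 8 = 0.
φ = (−4 + √(4² + 4·12·8)) / (2·12) = (−4 + √400) / 24 = (−4 + 20)/24 = 2/3.
ℓ''(φ) = −8/φ² − 12 < 0, confirming a maximum.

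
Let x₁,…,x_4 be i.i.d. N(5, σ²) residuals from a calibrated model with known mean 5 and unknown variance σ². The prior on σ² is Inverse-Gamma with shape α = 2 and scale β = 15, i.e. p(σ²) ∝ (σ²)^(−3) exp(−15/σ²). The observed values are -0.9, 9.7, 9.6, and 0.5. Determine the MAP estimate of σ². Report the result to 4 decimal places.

σ̂²_MAP = 12.8310

Sum of squared deviations about the known mean: SS = (-0.9−5)² + (9.7−5)² + (9.6−5)² + (0.5−5)² = 98.31.
The Normal likelihood contributes (σ²)^(−n/2) exp(−SS/(2σ²)), so the posterior is Inverse-Gamma(α + n/2, β + SS/2) = Inverse-Gamma(4, 64.155).
The mode of Inverse-Gamma(a, b) is b/(a+1) = 64.155/5 ≈ 12.8310.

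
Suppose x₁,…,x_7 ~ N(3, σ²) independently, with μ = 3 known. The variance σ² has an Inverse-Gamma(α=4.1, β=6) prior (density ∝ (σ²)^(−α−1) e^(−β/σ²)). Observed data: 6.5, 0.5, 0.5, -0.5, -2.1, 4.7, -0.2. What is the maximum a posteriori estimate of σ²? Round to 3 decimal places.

σ̂²_MAP = 5.124

Sum of squared deviations about the known mean: SS = (6.5−3)² + (0.5−3)² + (0.5−3)² + (-0.5−3)² + (-2.1−3)² + (4.7−3)² + (-0.2−3)² = 76.14.
The Normal likelihood contributes (σ²)^(−n/2) exp(−SS/(2σ²)), so the posterior is Inverse-Gamma(α + n/2, β + SS/2) = Inverse-Gamma(7.6, 44.07).
The mode of Inverse-Gamma(a, b) is b/(a+1) = 44.07/8.6 ≈ 5.124.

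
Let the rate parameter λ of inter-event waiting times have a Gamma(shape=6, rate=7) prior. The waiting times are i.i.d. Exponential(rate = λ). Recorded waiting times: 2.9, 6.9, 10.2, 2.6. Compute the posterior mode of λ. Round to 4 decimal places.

The Exponential(rate=λ) likelihood is ∝ λ^n e^(−λΣtᵢ). Here n = 4 and Σtᵢ = 2.9 + 6.9 + 10.2 + 2.6 = 22.6.
Posterior ∝ λ^5e^(−7λ) · λ^4e^(−22.6λ) = λ^9e^(−29.6λ), i.e. Gamma(10, 29.6).
Mode = (a−1)/b = 9/29.6 ≈ 0.3041.

λ̂_MAP = 0.3041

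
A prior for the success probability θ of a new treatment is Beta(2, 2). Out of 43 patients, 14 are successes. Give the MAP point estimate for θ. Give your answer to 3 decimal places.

Prior: Beta(2, 2).
Data: 14 successes in 43 trials. The binomial likelihood contributes θ^14(1−θ)^29, so the posterior is Beta(2+14, 2+29) = Beta(16, 31).
For Beta(a, b) with a, b > 1 the mode is (a−1)/(a+b−2) = 15/45 ≈ 0.333.

θ̂_MAP = 0.333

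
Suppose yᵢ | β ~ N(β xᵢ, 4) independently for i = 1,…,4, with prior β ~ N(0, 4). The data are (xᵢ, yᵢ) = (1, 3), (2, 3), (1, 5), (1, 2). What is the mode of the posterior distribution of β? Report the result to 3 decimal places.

β̂_MAP = 2.000

log p(β | y) = −Σ(yᵢ − βxᵢ)²/(2·4) − β²/(2·4) + const.
Setting the derivative to zero: Σxᵢ(yᵢ − βxᵢ)/4 − β/4 = 0, so β = Σxᵢyᵢ / (Σxᵢ² + σ²/τ²).
Σxᵢyᵢ = 1·3 + 2·3 + 1·5 + 1·2 = 16; Σxᵢ² = 7; σ²/τ² = 1.
β̂_MAP = 16 / (7 + 1) = 16/8 ≈ 2.000.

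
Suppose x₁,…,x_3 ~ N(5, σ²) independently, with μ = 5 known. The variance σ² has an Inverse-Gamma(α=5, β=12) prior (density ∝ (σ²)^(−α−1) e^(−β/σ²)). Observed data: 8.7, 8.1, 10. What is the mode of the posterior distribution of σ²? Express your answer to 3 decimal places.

σ̂²_MAP = 4.820

Sum of squared deviations about the known mean: SS = (8.7−5)² + (8.1−5)² + (10−5)² = 48.3.
The Normal likelihood contributes (σ²)^(−n/2) exp(−SS/(2σ²)), so the posterior is Inverse-Gamma(α + n/2, β + SS/2) = Inverse-Gamma(6.5, 36.15).
The mode of Inverse-Gamma(a, b) is b/(a+1) = 36.15/7.5 ≈ 4.820.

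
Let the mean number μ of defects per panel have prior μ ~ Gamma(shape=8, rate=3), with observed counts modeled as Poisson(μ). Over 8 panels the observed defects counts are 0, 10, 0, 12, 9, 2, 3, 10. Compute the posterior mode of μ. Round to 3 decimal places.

Σxᵢ = 0+10+0+12+9+2+3+10 = 46, with n = 8.
Posterior ∝ μ^7e^(−3μ) · μ^46e^(−8μ) = μ^53e^(−11μ), i.e. Gamma(shape=54, rate=11).
The mode of a Gamma(a, b) with a ≥ 1 (shape–rate) is (a−1)/b = 53/11 ≈ 4.818.

μ̂_MAP = 4.818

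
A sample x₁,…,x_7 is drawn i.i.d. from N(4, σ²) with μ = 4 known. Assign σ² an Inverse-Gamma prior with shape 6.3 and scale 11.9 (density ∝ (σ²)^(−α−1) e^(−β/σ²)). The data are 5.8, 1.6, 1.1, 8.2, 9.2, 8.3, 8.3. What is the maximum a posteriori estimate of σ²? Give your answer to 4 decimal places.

σ̂²_MAP = 5.6884

Sum of squared deviations about the known mean: SS = (5.8−4)² + (1.6−4)² + (1.1−4)² + (8.2−4)² + (9.2−4)² + (8.3−4)² + (8.3−4)² = 99.07.
The Normal likelihood contributes (σ²)^(−n/2) exp(−SS/(2σ²)), so the posterior is Inverse-Gamma(α + n/2, β + SS/2) = Inverse-Gamma(9.8, 61.435).
The mode of Inverse-Gamma(a, b) is b/(a+1) = 61.435/10.8 ≈ 5.6884.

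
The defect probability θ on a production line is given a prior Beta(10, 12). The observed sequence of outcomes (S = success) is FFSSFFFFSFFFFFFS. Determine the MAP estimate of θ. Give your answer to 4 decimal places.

θ̂_MAP = 0.3611

Prior: Beta(10, 12).
Data: 4 successes in 16 trials (from the sequence). The binomial likelihood contributes θ^4(1−θ)^12, so the posterior is Beta(10+4, 12+12) = Beta(14, 24).
For Beta(a, b) with a, b > 1 the mode is (a−1)/(a+b−2) = 13/36 ≈ 0.3611.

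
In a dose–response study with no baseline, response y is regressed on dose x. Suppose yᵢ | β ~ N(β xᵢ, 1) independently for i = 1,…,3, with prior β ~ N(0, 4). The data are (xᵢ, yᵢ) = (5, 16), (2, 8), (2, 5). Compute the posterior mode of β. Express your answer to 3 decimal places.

β̂_MAP = 3.188

log p(β | y) = −Σ(yᵢ − βxᵢ)²/(2·1) − β²/(2·4) + const.
Setting the derivative to zero: Σxᵢ(yᵢ − βxᵢ)/1 − β/4 = 0, so β = Σxᵢyᵢ / (Σxᵢ² + σ²/τ²).
Σxᵢyᵢ = 5·16 + 2·8 + 2·5 = 106; Σxᵢ² = 33; σ²/τ² = 0.25.
β̂_MAP = 106 / (33 + 0.25) = 106/33.25 ≈ 3.188.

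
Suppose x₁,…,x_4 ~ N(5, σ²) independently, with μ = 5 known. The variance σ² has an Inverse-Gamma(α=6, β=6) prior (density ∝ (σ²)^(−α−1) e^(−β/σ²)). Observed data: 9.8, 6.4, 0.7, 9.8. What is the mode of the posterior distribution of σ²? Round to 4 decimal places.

Sum of squared deviations about the known mean: SS = (9.8−5)² + (6.4−5)² + (0.7−5)² + (9.8−5)² = 66.53.
The Normal likelihood contributes (σ²)^(−n/2) exp(−SS/(2σ²)), so the posterior is Inverse-Gamma(α + n/2, β + SS/2) = Inverse-Gamma(8, 39.265).
The mode of Inverse-Gamma(a, b) is b/(a+1) = 39.265/9 ≈ 4.3628.

σ̂²_MAP = 4.3628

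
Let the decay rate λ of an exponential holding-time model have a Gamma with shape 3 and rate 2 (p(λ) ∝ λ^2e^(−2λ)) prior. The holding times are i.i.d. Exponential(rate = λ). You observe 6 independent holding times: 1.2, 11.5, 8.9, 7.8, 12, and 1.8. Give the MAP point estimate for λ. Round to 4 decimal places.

The Exponential(rate=λ) likelihood is ∝ λ^n e^(−λΣtᵢ). Here n = 6 and Σtᵢ = 1.2 + 11.5 + 8.9 + 7.8 + 12 + 1.8 = 43.2.
Posterior ∝ λ^2e^(−2λ) · λ^6e^(−43.2λ) = λ^8e^(−45.2λ), i.e. Gamma(9, 45.2).
Mode = (a−1)/b = 8/45.2 ≈ 0.1770.

λ̂_MAP = 0.1770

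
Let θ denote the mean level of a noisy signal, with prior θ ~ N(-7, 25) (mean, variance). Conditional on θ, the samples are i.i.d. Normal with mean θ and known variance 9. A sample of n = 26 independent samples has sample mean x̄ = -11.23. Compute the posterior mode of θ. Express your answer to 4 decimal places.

θ̂_MAP = -11.1722

n = 26, x̄ = -11.23.
For a Normal prior and Normal likelihood with known variance, the posterior is Normal; its mode equals its mean, the precision-weighted average.
Prior precision 1/σ₀² = 1/25 = 0.04; data precision n/σ² = 26/9.
θ̂ = (0.04·(-7) + (26/9)·(-11.23)) / (0.04 + 26/9) = (-589/18)/(659/225) = -14725/1318 ≈ -11.1722.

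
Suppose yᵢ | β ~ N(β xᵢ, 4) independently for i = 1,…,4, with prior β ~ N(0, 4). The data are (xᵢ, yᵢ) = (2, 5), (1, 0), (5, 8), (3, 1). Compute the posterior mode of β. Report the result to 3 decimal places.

log p(β | y) = −Σ(yᵢ − βxᵢ)²/(2·4) − β²/(2·4) + const.
Setting the derivative to zero: Σxᵢ(yᵢ − βxᵢ)/4 − β/4 = 0, so β = Σxᵢyᵢ / (Σxᵢ² + σ²/τ²).
Σxᵢyᵢ = 2·5 + 1·0 + 5·8 + 3·1 = 53; Σxᵢ² = 39; σ²/τ² = 1.
β̂_MAP = 53 / (39 + 1) = 53/40 ≈ 1.325.

β̂_MAP = 1.325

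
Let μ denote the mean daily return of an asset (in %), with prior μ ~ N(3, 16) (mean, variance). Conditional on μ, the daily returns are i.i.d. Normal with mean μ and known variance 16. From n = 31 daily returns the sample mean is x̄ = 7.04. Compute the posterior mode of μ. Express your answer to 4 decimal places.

n = 31, x̄ = 7.04.
For a Normal prior and Normal likelihood with known variance, the posterior is Normal; its mode equals its mean, the precision-weighted average.
Prior precision 1/σ₀² = 1/16 = 0.0625; data precision n/σ² = 31/16 = 1.9375.
μ̂ = (0.0625·3 + 1.9375·7.04) / (0.0625 + 1.9375) = 13.8275/2 = 6.91375 ≈ 6.9138.

μ̂_MAP = 6.9138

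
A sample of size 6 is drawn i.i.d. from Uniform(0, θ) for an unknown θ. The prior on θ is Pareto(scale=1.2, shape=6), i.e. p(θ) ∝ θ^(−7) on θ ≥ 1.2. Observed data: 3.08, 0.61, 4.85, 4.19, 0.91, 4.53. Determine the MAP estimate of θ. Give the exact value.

The Uniform(0, θ) likelihood is θ^(−n) for θ ≥ max(xᵢ), zero otherwise. Here max(xᵢ) = 4.85.
Posterior ∝ θ^(−7) · θ^(−6) = θ^(−13) on θ ≥ max(1.2, 4.85) = 4.85.
This density is strictly decreasing in θ, so the posterior mode lies at the lower boundary of the support.

θ̂_MAP = 4.85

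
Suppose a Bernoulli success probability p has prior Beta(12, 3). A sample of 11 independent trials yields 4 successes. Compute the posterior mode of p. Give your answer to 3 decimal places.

p̂_MAP = 0.625

Prior: Beta(12, 3).
Data: 4 successes in 11 trials. The binomial likelihood contributes p^4(1−p)^7, so the posterior is Beta(12+4, 3+7) = Beta(16, 10).
For Beta(a, b) with a, b > 1 the mode is (a−1)/(a+b−2) = 15/24 ≈ 0.625.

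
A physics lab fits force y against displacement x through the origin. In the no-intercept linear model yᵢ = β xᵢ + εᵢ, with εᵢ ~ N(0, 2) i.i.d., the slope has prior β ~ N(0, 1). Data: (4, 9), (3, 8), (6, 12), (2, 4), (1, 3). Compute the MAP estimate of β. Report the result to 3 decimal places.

β̂_MAP = 2.103

log p(β | y) = −Σ(yᵢ − βxᵢ)²/(2·2) − β²/(2·1) + const.
Setting the derivative to zero: Σxᵢ(yᵢ − βxᵢ)/2 − β/1 = 0, so β = Σxᵢyᵢ / (Σxᵢ² + σ²/τ²).
Σxᵢyᵢ = 4·9 + 3·8 + 6·12 + 2·4 + 1·3 = 143; Σxᵢ² = 66; σ²/τ² = 2.
β̂_MAP = 143 / (66 + 2) = 143/68 ≈ 2.103.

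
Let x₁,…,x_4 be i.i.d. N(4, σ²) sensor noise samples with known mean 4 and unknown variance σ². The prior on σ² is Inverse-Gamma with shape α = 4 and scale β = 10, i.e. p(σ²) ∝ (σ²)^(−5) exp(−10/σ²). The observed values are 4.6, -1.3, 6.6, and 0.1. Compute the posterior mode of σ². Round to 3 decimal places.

Sum of squared deviations about the known mean: SS = (4.6−4)² + (-1.3−4)² + (6.6−4)² + (0.1−4)² = 50.42.
The Normal likelihood contributes (σ²)^(−n/2) exp(−SS/(2σ²)), so the posterior is Inverse-Gamma(α + n/2, β + SS/2) = Inverse-Gamma(6, 35.21).
The mode of Inverse-Gamma(a, b) is b/(a+1) = 35.21/7 ≈ 5.030.

σ̂²_MAP = 5.030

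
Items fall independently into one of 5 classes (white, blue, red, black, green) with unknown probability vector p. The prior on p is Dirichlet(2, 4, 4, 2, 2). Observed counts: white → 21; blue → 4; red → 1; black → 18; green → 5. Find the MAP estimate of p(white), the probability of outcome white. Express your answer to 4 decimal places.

The posterior is Dirichlet(αᵢ + nᵢ) = Dirichlet(23, 8, 5, 20, 7).
For a Dirichlet(a₁,…,a_K) with all aᵢ > 1, the mode has j-th component (aⱼ − 1)/(Σaᵢ − K).
Here Σaᵢ = 63 and K = 5, so p(white) = (23 − 1)/(63 − 5) = 22/58 ≈ 0.3793.

MAP estimate of p(white) = 0.3793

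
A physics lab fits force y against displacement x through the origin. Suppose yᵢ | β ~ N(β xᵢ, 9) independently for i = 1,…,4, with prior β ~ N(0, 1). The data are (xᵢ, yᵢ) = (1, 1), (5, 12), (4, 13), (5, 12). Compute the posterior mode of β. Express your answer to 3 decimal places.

β̂_MAP = 2.276

log p(β | y) = −Σ(yᵢ − βxᵢ)²/(2·9) − β²/(2·1) + const.
Setting the derivative to zero: Σxᵢ(yᵢ − βxᵢ)/9 − β/1 = 0, so β = Σxᵢyᵢ / (Σxᵢ² + σ²/τ²).
Σxᵢyᵢ = 1·1 + 5·12 + 4·13 + 5·12 = 173; Σxᵢ² = 67; σ²/τ² = 9.
β̂_MAP = 173 / (67 + 9) = 173/76 ≈ 2.276.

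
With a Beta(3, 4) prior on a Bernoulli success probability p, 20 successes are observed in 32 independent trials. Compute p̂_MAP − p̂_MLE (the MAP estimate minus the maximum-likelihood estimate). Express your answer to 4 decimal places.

MAP − MLE = -0.0304

Posterior is Beta(23, 16); MAP = (23−1)/(39−2) = 22/37 ≈ 0.59459.
MLE ignores the prior: p̂_MLE = k/n = 20/32 ≈ 0.62500.
Difference = 22/37 − 20/32 = -9/296 ≈ -0.0304.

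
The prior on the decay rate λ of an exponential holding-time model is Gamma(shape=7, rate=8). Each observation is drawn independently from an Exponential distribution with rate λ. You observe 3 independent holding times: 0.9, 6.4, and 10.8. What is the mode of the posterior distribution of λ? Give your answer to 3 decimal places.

λ̂_MAP = 0.345

The Exponential(rate=λ) likelihood is ∝ λ^n e^(−λΣtᵢ). Here n = 3 and Σtᵢ = 0.9 + 6.4 + 10.8 = 18.1.
Posterior ∝ λ^6e^(−8λ) · λ^3e^(−18.1λ) = λ^9e^(−26.1λ), i.e. Gamma(10, 26.1).
Mode = (a−1)/b = 9/26.1 ≈ 0.345.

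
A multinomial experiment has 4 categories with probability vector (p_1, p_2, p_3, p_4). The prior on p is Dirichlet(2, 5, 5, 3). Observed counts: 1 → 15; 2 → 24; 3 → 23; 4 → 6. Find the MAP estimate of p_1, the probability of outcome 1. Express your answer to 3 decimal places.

The posterior is Dirichlet(αᵢ + nᵢ) = Dirichlet(17, 29, 28, 9).
For a Dirichlet(a₁,…,a_K) with all aᵢ > 1, the mode has j-th component (aⱼ − 1)/(Σaᵢ − K).
Here Σaᵢ = 83 and K = 4, so p_1 = (17 − 1)/(83 − 4) = 16/79 ≈ 0.203.

MAP estimate: 0.203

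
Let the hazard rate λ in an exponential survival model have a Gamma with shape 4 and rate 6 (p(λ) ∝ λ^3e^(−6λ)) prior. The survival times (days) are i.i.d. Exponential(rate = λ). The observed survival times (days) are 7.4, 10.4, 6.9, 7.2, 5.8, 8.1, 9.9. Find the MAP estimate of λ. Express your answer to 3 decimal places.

λ̂_MAP = 0.162

The Exponential(rate=λ) likelihood is ∝ λ^n e^(−λΣtᵢ). Here n = 7 and Σtᵢ = 7.4 + 10.4 + 6.9 + 7.2 + 5.8 + 8.1 + 9.9 = 55.7.
Posterior ∝ λ^3e^(−6λ) · λ^7e^(−55.7λ) = λ^10e^(−61.7λ), i.e. Gamma(11, 61.7).
Mode = (a−1)/b = 10/61.7 ≈ 0.162.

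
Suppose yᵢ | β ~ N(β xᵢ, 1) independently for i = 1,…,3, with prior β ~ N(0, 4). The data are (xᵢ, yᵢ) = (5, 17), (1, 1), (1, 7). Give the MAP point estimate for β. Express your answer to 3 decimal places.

β̂_MAP = 3.413

log p(β | y) = −Σ(yᵢ − βxᵢ)²/(2·1) − β²/(2·4) + const.
Setting the derivative to zero: Σxᵢ(yᵢ − βxᵢ)/1 − β/4 = 0, so β = Σxᵢyᵢ / (Σxᵢ² + σ²/τ²).
Σxᵢyᵢ = 5·17 + 1·1 + 1·7 = 93; Σxᵢ² = 27; σ²/τ² = 0.25.
β̂_MAP = 93 / (27 + 0.25) = 93/27.25 ≈ 3.413.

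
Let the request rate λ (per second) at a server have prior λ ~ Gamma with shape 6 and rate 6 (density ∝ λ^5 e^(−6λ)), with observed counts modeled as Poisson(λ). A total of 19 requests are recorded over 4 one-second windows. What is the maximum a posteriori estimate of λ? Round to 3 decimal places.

Σxᵢ = 19, n = 4.
Posterior ∝ λ^5e^(−6λ) · λ^19e^(−4λ) = λ^24e^(−10λ), i.e. Gamma(shape=25, rate=10).
The mode of a Gamma(a, b) with a ≥ 1 (shape–rate) is (a−1)/b = 24/10 ≈ 2.400.

λ̂_MAP = 2.400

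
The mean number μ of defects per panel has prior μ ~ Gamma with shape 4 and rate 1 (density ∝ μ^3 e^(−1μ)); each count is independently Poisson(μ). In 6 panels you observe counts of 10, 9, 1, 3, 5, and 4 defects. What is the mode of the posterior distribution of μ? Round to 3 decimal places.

μ̂_MAP = 5.000

Σxᵢ = 10+9+1+3+5+4 = 32, with n = 6.
Posterior ∝ μ^3e^(−1μ) · μ^32e^(−6μ) = μ^35e^(−7μ), i.e. Gamma(shape=36, rate=7).
The mode of a Gamma(a, b) with a ≥ 1 (shape–rate) is (a−1)/b = 35/7 ≈ 5.000.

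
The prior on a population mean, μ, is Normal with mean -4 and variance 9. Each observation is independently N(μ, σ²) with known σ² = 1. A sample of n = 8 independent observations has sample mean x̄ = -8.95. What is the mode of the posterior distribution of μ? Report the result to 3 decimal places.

μ̂_MAP = -8.882

n = 8, x̄ = -8.95.
For a Normal prior and Normal likelihood with known variance, the posterior is Normal; its mode equals its mean, the precision-weighted average.
Prior precision 1/σ₀² = 1/9; data precision n/σ² = 8/1 = 8.
μ̂ = ((1/9)·(-4) + 8·(-8.95)) / (1/9 + 8) = (-3242/45)/(73/9) = -3242/365 ≈ -8.882.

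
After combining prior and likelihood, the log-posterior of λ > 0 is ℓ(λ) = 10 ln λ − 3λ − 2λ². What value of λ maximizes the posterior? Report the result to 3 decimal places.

ℓ'(λ) = 10/λ − 3 − 4λ. Setting this to zero and multiplying by λ: 4λ² + 3λ − 10 = 0.
λ = (−3 + √(3² + 4·4·10)) / (2·4) = (−3 + √169) / 8 = (−3 + 13)/8 = 5/4.
ℓ''(λ) = −10/λ² − 4 < 0, confirming a maximum.

λ̂_MAP = 1.250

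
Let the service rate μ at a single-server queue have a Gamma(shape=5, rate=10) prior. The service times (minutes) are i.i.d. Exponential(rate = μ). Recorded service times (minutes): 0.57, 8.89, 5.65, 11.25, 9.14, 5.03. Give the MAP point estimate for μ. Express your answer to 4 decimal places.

The Exponential(rate=μ) likelihood is ∝ μ^n e^(−μΣtᵢ). Here n = 6 and Σtᵢ = 0.57 + 8.89 + 5.65 + 11.25 + 9.14 + 5.03 = 40.53.
Posterior ∝ μ^4e^(−10μ) · μ^6e^(−40.53μ) = μ^10e^(−50.53μ), i.e. Gamma(11, 50.53).
Mode = (a−1)/b = 10/50.53 ≈ 0.1979.

μ̂_MAP = 0.1979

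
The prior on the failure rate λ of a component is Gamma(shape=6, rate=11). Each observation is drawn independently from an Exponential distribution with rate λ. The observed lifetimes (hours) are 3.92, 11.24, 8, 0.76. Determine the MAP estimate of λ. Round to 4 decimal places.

λ̂_MAP = 0.2577

The Exponential(rate=λ) likelihood is ∝ λ^n e^(−λΣtᵢ). Here n = 4 and Σtᵢ = 3.92 + 11.24 + 8 + 0.76 = 23.92.
Posterior ∝ λ^5e^(−11λ) · λ^4e^(−23.92λ) = λ^9e^(−34.92λ), i.e. Gamma(10, 34.92).
Mode = (a−1)/b = 9/34.92 ≈ 0.2577.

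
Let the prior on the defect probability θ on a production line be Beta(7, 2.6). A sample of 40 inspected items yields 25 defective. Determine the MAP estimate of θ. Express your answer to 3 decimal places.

Prior: Beta(7, 2.6).
Data: 25 successes in 40 trials. The binomial likelihood contributes θ^25(1−θ)^15, so the posterior is Beta(7+25, 2.6+15) = Beta(32, 17.6).
For Beta(a, b) with a, b > 1 the mode is (a−1)/(a+b−2) = 31/47.6 ≈ 0.651.

θ̂_MAP = 0.651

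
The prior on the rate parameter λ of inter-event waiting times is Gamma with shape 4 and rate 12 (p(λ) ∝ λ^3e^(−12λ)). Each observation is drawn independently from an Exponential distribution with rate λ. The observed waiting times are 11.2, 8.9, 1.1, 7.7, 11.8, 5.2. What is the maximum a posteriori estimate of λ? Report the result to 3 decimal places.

The Exponential(rate=λ) likelihood is ∝ λ^n e^(−λΣtᵢ). Here n = 6 and Σtᵢ = 11.2 + 8.9 + 1.1 + 7.7 + 11.8 + 5.2 = 45.9.
Posterior ∝ λ^3e^(−12λ) · λ^6e^(−45.9λ) = λ^9e^(−57.9λ), i.e. Gamma(10, 57.9).
Mode = (a−1)/b = 9/57.9 ≈ 0.155.

λ̂_MAP = 0.155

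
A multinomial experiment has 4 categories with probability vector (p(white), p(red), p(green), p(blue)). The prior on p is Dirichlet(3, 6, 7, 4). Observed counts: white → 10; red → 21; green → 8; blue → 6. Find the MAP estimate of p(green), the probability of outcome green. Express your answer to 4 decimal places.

The posterior is Dirichlet(αᵢ + nᵢ) = Dirichlet(13, 27, 15, 10).
For a Dirichlet(a₁,…,a_K) with all aᵢ > 1, the mode has j-th component (aⱼ − 1)/(Σaᵢ − K).
Here Σaᵢ = 65 and K = 4, so p(green) = (15 − 1)/(65 − 4) = 14/61 ≈ 0.2295.

MAP estimate of p(green) = 0.2295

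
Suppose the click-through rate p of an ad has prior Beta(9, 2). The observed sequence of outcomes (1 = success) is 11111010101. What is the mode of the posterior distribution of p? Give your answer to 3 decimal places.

p̂_MAP = 0.800

Prior: Beta(9, 2).
Data: 8 successes in 11 trials (from the sequence). The binomial likelihood contributes p^8(1−p)^3, so the posterior is Beta(9+8, 2+3) = Beta(17, 5).
For Beta(a, b) with a, b > 1 the mode is (a−1)/(a+b−2) = 16/20 ≈ 0.800.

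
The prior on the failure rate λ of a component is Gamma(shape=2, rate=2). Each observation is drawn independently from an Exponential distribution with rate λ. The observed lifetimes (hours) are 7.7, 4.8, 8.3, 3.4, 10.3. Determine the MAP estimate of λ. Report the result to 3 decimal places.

λ̂_MAP = 0.164

The Exponential(rate=λ) likelihood is ∝ λ^n e^(−λΣtᵢ). Here n = 5 and Σtᵢ = 7.7 + 4.8 + 8.3 + 3.4 + 10.3 = 34.5.
Posterior ∝ λe^(−2λ) · λ^5e^(−34.5λ) = λ^6e^(−36.5λ), i.e. Gamma(7, 36.5).
Mode = (a−1)/b = 6/36.5 ≈ 0.164.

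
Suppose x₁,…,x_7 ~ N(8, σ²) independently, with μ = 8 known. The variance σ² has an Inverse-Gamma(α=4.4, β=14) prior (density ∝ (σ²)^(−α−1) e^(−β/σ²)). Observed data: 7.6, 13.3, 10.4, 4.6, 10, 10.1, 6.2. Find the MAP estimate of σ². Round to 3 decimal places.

σ̂²_MAP = 4.788

Sum of squared deviations about the known mean: SS = (7.6−8)² + (13.3−8)² + (10.4−8)² + (4.6−8)² + (10−8)² + (10.1−8)² + (6.2−8)² = 57.22.
The Normal likelihood contributes (σ²)^(−n/2) exp(−SS/(2σ²)), so the posterior is Inverse-Gamma(α + n/2, β + SS/2) = Inverse-Gamma(7.9, 42.61).
The mode of Inverse-Gamma(a, b) is b/(a+1) = 42.61/8.9 ≈ 4.788.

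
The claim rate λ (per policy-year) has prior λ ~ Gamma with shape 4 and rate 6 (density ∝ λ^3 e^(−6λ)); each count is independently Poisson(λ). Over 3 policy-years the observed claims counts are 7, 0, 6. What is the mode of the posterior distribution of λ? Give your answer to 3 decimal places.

λ̂_MAP = 1.778

Σxᵢ = 7+0+6 = 13, with n = 3.
Posterior ∝ λ^3e^(−6λ) · λ^13e^(−3λ) = λ^16e^(−9λ), i.e. Gamma(shape=17, rate=9).
The mode of a Gamma(a, b) with a ≥ 1 (shape–rate) is (a−1)/b = 16/9 ≈ 1.778.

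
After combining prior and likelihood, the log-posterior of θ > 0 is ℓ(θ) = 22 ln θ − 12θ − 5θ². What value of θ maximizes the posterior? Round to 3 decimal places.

ℓ'(θ) = 22/θ − 12 − 10θ. Setting this to zero and multiplying by θ: 10θ² + 12θ − 22 = 0.
θ = (−12 + √(12² + 4·10·22)) / (2·10) = (−12 + √1024) / 20 = (−12 + 32)/20 = 1.
ℓ''(θ) = −22/θ² − 10 < 0, confirming a maximum.

θ̂_MAP = 1.000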